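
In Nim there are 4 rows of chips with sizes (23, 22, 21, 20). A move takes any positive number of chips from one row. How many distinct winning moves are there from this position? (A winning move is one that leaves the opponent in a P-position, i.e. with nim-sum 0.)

0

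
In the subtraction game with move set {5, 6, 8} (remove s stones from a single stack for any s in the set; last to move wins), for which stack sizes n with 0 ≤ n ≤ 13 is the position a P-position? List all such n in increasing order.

Compute g(0), g(1), … for moves {5, 6, 8}:
g(0) = mex{} = 0
g(1) = mex{} = 0
g(2) = mex{} = 0
g(3) = mex{} = 0
g(4) = mex{} = 0
g(5) = mex{0} = 1
g(6) = mex{0} = 1
g(7) = mex{0} = 1
g(8) = mex{0} = 1
g(9) = mex{0} = 1
g(10) = mex{0,1} = 2
g(11) = mex{0,1} = 2
g(12) = mex{0,1} = 2
g(13) = mex{1} = 0
The P-positions (g = 0) in 0..13 are 0, 1, 2, 3, 4, 13.

0, 1, 2, 3, 4, 13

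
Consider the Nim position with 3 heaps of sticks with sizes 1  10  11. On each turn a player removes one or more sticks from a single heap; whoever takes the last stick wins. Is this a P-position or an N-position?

P-position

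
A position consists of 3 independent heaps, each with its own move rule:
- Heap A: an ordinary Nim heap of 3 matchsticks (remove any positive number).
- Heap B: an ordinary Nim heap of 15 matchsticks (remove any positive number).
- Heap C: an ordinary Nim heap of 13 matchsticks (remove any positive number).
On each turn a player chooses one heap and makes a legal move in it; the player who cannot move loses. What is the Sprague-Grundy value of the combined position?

Heap A is a plain Nim heap of size 3, so its Grundy value is 3.
Heap B is a plain Nim heap of size 15, so its Grundy value is 15.
Heap C is a plain Nim heap of size 13, so its Grundy value is 13.
The value of a disjunctive sum is the nim-sum of the parts.
Combined value = 3 XOR 15 XOR 13 = 1.

1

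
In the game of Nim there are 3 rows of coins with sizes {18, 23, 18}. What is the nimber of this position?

Nim-sum: 18 XOR 23 XOR 18 = 23.

23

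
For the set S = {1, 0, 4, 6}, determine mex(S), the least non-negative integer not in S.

The values 0, 1 are all present; 2 is the first non-negative integer missing from the set.

2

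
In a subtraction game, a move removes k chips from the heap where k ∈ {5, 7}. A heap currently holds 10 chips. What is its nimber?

Build the Grundy sequence with g(k) = mex{g(k−s) : s ∈ {5, 7}, s ≤ k}:
k:     0  1  2  3  4  5  6  7  8  9 10
g(k):  0  0  0  0  0  1  1  1  1  1  2
So g(10) = 2.

2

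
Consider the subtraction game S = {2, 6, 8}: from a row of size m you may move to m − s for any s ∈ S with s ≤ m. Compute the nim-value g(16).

Build the Grundy sequence with g(k) = mex{g(k−s) : s ∈ {2, 6, 8}, s ≤ k}:
k:     0  1  2  3  4  5  6  7  8  9 10 11 12 13 14 15 16
g(k):  0  0  1  1  0  0  1  1  2  2  3  3  2  2  0  0  1
So g(16) = 1.

1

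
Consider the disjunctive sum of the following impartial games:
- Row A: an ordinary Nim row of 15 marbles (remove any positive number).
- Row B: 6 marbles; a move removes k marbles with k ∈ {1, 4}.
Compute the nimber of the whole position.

Row A is a plain Nim row of size 15, so its Grundy value is 15.
For row B, compute g(0), g(1), … with moves {1, 4}:
k:     0  1  2  3  4  5  6
g(k):  0  1  0  1  2  0  1
So g(6) = 1.
By the Sprague-Grundy theorem, the Grundy value of a sum of independent games is the XOR of the component values.
Combined value = 15 XOR 1 = 14.

14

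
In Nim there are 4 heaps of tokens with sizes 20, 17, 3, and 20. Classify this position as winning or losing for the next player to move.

Winning position

Nim-sum: 20 XOR 17 XOR 3 XOR 20 = 18.
The nim-sum is 18 ≠ 0, so this is an N-position: the player to move can win.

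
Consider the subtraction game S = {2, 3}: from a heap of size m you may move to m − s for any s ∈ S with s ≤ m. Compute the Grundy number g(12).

1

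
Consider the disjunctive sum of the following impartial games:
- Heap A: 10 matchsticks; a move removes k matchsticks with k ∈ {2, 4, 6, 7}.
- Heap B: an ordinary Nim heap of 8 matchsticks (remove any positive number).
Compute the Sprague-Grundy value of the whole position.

8

For heap A, compute g(0), g(1), … with moves {2, 4, 6, 7}:
k:     0  1  2  3  4  5  6  7  8  9 10
g(k):  0  0  1  1  2  2  3  3  4  0  0
So g(10) = 0.
Heap B is a plain Nim heap of size 8, so its Grundy value is 8.
The value of a disjunctive sum is the nim-sum of the parts.
Combined value = 0 ⊕ 8 = 8.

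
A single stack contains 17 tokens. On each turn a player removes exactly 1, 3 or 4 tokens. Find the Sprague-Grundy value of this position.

Grundy values for subtraction set {1, 3, 4}:
k:     0  1  2  3  4  5  6  7  8  9 10 11 12 13 14 15 16 17
g(k):  0  1  0  1  2  3  2  0  1  0  1  2  3  2  0  1  0  1
So g(17) = 1.

1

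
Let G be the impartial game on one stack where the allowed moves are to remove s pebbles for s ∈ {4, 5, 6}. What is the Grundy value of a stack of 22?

Compute g(0), g(1), … for moves {4, 5, 6}:
k:     0  1  2  3  4  5  6  7  8  9 10 11 12 13 14 15 16 17 18 19 20 21 22
g(k):  0  0  0  0  1  1  1  1  2  2  0  0  0  0  1  1  1  1  2  2  0  0  0
So g(22) = 0.

0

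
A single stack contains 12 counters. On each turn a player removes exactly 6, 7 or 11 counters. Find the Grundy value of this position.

Build the Grundy sequence with g(k) = mex{g(k−s) : s ∈ {6, 7, 11}, s ≤ k}:
g(0) = mex{} = 0
g(1) = mex{} = 0
g(2) = mex{} = 0
g(3) = mex{} = 0
g(4) = mex{} = 0
g(5) = mex{} = 0
g(6) = mex{0} = 1
g(7) = mex{0} = 1
g(8) = mex{0} = 1
g(9) = mex{0} = 1
g(10) = mex{0} = 1
g(11) = mex{0} = 1
g(12) = mex{0,1} = 2
So g(12) = 2.

2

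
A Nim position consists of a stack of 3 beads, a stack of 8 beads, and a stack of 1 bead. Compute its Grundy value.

Compute the nim-sum pairwise:
3 ^ 8 = 11
11 ^ 1 = 10

10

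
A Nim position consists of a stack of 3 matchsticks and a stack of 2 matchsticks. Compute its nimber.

1

Bitwise XOR of the heap sizes:
  11  (3)
  10  (2)
  --
  01  (1)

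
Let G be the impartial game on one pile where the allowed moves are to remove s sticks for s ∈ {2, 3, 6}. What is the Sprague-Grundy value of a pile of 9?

Build the Grundy sequence with g(k) = mex{g(k−s) : s ∈ {2, 3, 6}, s ≤ k}:
k:     0  1  2  3  4  5  6  7  8  9
g(k):  0  0  1  1  2  0  3  1  2  0
So g(9) = 0.

0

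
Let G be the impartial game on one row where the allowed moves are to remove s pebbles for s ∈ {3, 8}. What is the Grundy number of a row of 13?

0

Compute g(0), g(1), … for moves {3, 8}:
k:     0  1  2  3  4  5  6  7  8  9 10 11 12 13
g(k):  0  0  0  1  1  1  0  0  2  1  1  0  0  0
So g(13) = 0.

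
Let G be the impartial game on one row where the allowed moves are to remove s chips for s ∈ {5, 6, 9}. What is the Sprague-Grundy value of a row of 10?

2

Compute g(0), g(1), … for moves {5, 6, 9}:
k:     0  1  2  3  4  5  6  7  8  9 10
g(k):  0  0  0  0  0  1  1  1  1  1  2
So g(10) = 2.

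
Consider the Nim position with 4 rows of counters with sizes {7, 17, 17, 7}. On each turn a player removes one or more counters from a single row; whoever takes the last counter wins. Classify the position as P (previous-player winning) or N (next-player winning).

Nim-sum: 7 ^ 17 ^ 17 ^ 7 = 0.
The nim-sum is 0, so this is a P-position: the player to move is in a losing position under optimal play.

P-position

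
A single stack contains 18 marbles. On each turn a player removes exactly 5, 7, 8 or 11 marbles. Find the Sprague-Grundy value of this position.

0

Grundy values for subtraction set {5, 7, 8, 11}:
k:     0  1  2  3  4  5  6  7  8  9 10 11 12 13 14 15 16 17 18
g(k):  0  0  0  0  0  1  1  1  1  1  2  2  2  2  2  3  0  0  0
So g(18) = 0.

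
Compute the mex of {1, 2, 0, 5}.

The values 0, 1, 2 are all present; 3 is the first non-negative integer missing from the set.

3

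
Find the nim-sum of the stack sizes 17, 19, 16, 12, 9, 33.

54

Nim-sum: 17 XOR 19 XOR 16 XOR 12 XOR 9 XOR 33 = 54.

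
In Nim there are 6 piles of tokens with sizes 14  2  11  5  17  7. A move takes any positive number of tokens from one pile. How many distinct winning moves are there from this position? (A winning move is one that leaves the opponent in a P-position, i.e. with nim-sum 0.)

Nim-sum: 14 ^ 2 ^ 11 ^ 5 ^ 17 ^ 7 = 20.
The overall nim-sum is X = 20. A pile of size p has a winning move iff p XOR X < p (reduce it to p XOR X).
  14: 14 XOR 20 = 26 ≥ 14 — no move.
  2: 2 XOR 20 = 22 ≥ 2 — no move.
  11: 11 XOR 20 = 31 ≥ 11 — no move.
  5: 5 XOR 20 = 17 ≥ 5 — no move.
  17: 17 XOR 20 = 5 < 17 — winning move (to 5).
  7: 7 XOR 20 = 19 ≥ 7 — no move.
That gives 1 winning move.

1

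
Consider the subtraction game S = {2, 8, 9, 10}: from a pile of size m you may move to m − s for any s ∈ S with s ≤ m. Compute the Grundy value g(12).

2

Build the Grundy sequence with g(k) = mex{g(k−s) : s ∈ {2, 8, 9, 10}, s ≤ k}:
k:     0  1  2  3  4  5  6  7  8  9 10 11 12
g(k):  0  0  1  1  0  0  1  1  2  2  3  3  2
So g(12) = 2.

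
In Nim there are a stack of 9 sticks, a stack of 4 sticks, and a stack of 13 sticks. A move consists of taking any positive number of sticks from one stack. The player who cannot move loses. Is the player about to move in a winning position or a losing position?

Losing position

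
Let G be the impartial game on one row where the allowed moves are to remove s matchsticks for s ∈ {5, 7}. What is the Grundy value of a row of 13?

0

Compute g(0), g(1), … for moves {5, 7}:
k:     0  1  2  3  4  5  6  7  8  9 10 11 12 13
g(k):  0  0  0  0  0  1  1  1  1  1  2  2  0  0
So g(13) = 0.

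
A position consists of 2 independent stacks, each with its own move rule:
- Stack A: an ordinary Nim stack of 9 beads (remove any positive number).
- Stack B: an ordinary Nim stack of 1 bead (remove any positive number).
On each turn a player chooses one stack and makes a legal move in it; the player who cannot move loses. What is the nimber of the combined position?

8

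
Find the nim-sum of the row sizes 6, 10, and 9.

Compute the nim-sum pairwise:
6 ^ 10 = 12
12 ^ 9 = 5

5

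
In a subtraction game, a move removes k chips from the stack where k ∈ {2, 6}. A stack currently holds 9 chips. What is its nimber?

Grundy values for subtraction set {2, 6}:
g(0) = mex{} = 0
g(1) = mex{} = 0
g(2) = mex{0} = 1
g(3) = mex{0} = 1
g(4) = mex{1} = 0
g(5) = mex{1} = 0
g(6) = mex{0} = 1
g(7) = mex{0} = 1
g(8) = mex{1} = 0
g(9) = mex{1} = 0
So g(9) = 0.

0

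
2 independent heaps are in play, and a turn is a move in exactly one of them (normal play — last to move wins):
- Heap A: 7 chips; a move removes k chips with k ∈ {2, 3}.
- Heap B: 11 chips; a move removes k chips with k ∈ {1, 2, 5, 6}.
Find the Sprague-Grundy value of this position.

Build the Grundy sequence for heap A with g(k) = mex{g(k−s) : s ∈ {2, 3}, s ≤ k}:
g(0) = mex{} = 0
g(1) = mex{} = 0
g(2) = mex{0} = 1
g(3) = mex{0} = 1
g(4) = mex{0,1} = 2
g(5) = mex{1} = 0
g(6) = mex{1,2} = 0
g(7) = mex{0,2} = 1
So g(7) = 1.
For heap B, compute g(0), g(1), … with moves {1, 2, 5, 6}:
k:     0  1  2  3  4  5  6  7  8  9 10 11
g(k):  0  1  2  0  1  2  3  0  1  2  0  1
So g(11) = 1.
The value of a disjunctive sum is the nim-sum of the parts.
Combined value = 1 ⊕ 1 = 0.

0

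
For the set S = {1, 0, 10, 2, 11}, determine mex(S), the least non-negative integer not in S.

3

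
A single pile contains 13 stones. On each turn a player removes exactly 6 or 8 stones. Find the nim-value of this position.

2

Compute g(0), g(1), … for moves {6, 8}:
g(0) = mex{} = 0
g(1) = mex{} = 0
g(2) = mex{} = 0
g(3) = mex{} = 0
g(4) = mex{} = 0
g(5) = mex{} = 0
g(6) = mex{0} = 1
g(7) = mex{0} = 1
g(8) = mex{0} = 1
g(9) = mex{0} = 1
g(10) = mex{0} = 1
g(11) = mex{0} = 1
g(12) = mex{0,1} = 2
g(13) = mex{0,1} = 2
So g(13) = 2.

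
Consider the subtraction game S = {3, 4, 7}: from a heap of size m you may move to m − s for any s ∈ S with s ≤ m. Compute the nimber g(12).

Compute g(0), g(1), … for moves {3, 4, 7}:
k:     0  1  2  3  4  5  6  7  8  9 10 11 12
g(k):  0  0  0  1  1  1  2  2  2  3  0  0  0
So g(12) = 0.

0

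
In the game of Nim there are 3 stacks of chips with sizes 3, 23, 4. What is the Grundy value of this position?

Compute the nim-sum pairwise:
3 ^ 23 = 20
20 ^ 4 = 16

16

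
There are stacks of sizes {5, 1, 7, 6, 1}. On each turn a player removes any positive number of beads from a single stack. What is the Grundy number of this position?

Bitwise XOR of the heap sizes:
  101  (5)
  001  (1)
  111  (7)
  110  (6)
  001  (1)
  ---
  100  (4)

4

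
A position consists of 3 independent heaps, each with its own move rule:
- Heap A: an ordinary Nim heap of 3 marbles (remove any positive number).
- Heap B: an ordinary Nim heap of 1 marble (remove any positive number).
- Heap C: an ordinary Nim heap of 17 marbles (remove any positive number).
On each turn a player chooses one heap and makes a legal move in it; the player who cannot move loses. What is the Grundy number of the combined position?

Heap A is a plain Nim heap of size 3, so its Grundy value is 3.
Heap B is a plain Nim heap of size 1, so its Grundy value is 1.
Heap C is a plain Nim heap of size 17, so its Grundy value is 17.
The value of a disjunctive sum is the nim-sum of the parts.
Combined value = 3 XOR 1 XOR 17 = 19.

19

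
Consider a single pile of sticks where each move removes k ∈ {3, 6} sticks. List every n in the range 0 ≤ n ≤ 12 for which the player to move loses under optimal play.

0, 1, 2, 9, 10, 11

Build the Grundy sequence with g(k) = mex{g(k−s) : s ∈ {3, 6}, s ≤ k}:
k:     0  1  2  3  4  5  6  7  8  9 10 11 12
g(k):  0  0  0  1  1  1  2  2  2  0  0  0  1
The P-positions (g = 0) in 0..12 are 0, 1, 2, 9, 10, 11.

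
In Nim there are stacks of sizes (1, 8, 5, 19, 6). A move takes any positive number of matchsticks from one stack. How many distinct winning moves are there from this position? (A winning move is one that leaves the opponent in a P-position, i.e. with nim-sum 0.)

1

Compute the nim-sum pairwise:
1 XOR 8 = 9
9 XOR 5 = 12
12 XOR 19 = 31
31 XOR 6 = 25
The overall nim-sum is X = 25. A stack of size p has a winning move iff p XOR X < p (reduce it to p XOR X).
  1: 1 XOR 25 = 24 ≥ 1 — no move.
  8: 8 XOR 25 = 17 ≥ 8 — no move.
  5: 5 XOR 25 = 28 ≥ 5 — no move.
  19: 19 XOR 25 = 10 < 19 — winning move (to 10).
  6: 6 XOR 25 = 31 ≥ 6 — no move.
That gives 1 winning move.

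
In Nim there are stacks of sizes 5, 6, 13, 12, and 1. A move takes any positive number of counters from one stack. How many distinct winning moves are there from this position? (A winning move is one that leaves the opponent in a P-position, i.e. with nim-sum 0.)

Nim-sum: 5 XOR 6 XOR 13 XOR 12 XOR 1 = 3.
The overall nim-sum is X = 3. A stack of size p has a winning move iff p XOR X < p (reduce it to p XOR X).
  5: 5 XOR 3 = 6 ≥ 5 — no move.
  6: 6 XOR 3 = 5 < 6 — winning move (to 5).
  13: 13 XOR 3 = 14 ≥ 13 — no move.
  12: 12 XOR 3 = 15 ≥ 12 — no move.
  1: 1 XOR 3 = 2 ≥ 1 — no move.
That gives 1 winning move.

1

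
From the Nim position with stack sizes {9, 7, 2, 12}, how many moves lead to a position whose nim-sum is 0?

Nim-sum: 9 XOR 7 XOR 2 XOR 12 = 0.
The nim-sum is already 0, so every move leaves a nonzero nim-sum — there are no winning moves.

0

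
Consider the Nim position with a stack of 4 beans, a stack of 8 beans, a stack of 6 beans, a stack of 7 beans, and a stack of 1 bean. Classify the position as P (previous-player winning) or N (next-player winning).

N-position

Compute the nim-sum pairwise:
4 ^ 8 = 12
12 ^ 6 = 10
10 ^ 7 = 13
13 ^ 1 = 12
The nim-sum is 12 ≠ 0, so this is an N-position: the player to move can win.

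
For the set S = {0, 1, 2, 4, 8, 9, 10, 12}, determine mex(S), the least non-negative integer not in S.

The values 0, 1, 2 are all present; 3 is the first non-negative integer missing from the set.

3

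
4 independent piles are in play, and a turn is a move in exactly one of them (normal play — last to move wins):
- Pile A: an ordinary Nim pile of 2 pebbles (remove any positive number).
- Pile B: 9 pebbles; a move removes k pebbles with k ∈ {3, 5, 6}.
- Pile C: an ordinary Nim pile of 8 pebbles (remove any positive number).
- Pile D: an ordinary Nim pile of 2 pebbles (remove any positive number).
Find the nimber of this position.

8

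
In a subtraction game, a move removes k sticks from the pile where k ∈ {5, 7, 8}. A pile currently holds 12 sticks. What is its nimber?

2

Grundy values for subtraction set {5, 7, 8}:
k:     0  1  2  3  4  5  6  7  8  9 10 11 12
g(k):  0  0  0  0  0  1  1  1  1  1  2  2  2
So g(12) = 2.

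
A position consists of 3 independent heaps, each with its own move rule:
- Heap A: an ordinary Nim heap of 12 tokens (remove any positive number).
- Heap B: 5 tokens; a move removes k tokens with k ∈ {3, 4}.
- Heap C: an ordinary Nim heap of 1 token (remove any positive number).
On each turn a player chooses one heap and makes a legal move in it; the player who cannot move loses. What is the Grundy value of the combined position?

Heap A is a plain Nim heap of size 12, so its Grundy value is 12.
Build the Grundy sequence for heap B with g(k) = mex{g(k−s) : s ∈ {3, 4}, s ≤ k}:
g(0) = mex{} = 0
g(1) = mex{} = 0
g(2) = mex{} = 0
g(3) = mex{0} = 1
g(4) = mex{0} = 1
g(5) = mex{0} = 1
So g(5) = 1.
Heap C is a plain Nim heap of size 1, so its Grundy value is 1.
By the Sprague-Grundy theorem, the Grundy value of a sum of independent games is the XOR of the component values.
Combined value = 12 ⊕ 1 ⊕ 1 = 12.

12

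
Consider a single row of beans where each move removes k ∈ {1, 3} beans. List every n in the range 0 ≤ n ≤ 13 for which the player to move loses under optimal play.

0, 2, 4, 6, 8, 10, 12

Build the Grundy sequence with g(k) = mex{g(k−s) : s ∈ {1, 3}, s ≤ k}:
k:     0  1  2  3  4  5  6  7  8  9 10 11 12 13
g(k):  0  1  0  1  0  1  0  1  0  1  0  1  0  1
The P-positions (g = 0) in 0..13 are 0, 2, 4, 6, 8, 10, 12.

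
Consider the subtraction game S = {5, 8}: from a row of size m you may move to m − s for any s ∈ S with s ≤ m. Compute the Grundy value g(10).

2

Grundy values for subtraction set {5, 8}:
k:     0  1  2  3  4  5  6  7  8  9 10
g(k):  0  0  0  0  0  1  1  1  1  1  2
So g(10) = 2.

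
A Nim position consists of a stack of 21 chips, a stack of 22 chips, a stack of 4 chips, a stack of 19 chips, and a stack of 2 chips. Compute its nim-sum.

22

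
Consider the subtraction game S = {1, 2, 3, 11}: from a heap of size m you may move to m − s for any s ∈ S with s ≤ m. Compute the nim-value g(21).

1

Grundy values for subtraction set {1, 2, 3, 11}:
k:     0  1  2  3  4  5  6  7  8  9 10 11 12 13 14 15 16 17 18 19 20 21
g(k):  0  1  2  3  0  1  2  3  0  1  2  3  0  1  2  3  0  1  2  3  0  1
So g(21) = 1.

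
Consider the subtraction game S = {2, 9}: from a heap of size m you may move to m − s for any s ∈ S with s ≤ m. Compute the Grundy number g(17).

Compute g(0), g(1), … for moves {2, 9}:
k:     0  1  2  3  4  5  6  7  8  9 10 11 12 13 14 15 16 17
g(k):  0  0  1  1  0  0  1  1  0  2  1  0  0  1  1  0  0  1
So g(17) = 1.

1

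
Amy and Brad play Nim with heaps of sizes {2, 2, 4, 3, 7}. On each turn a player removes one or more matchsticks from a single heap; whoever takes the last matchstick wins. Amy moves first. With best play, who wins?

Brad wins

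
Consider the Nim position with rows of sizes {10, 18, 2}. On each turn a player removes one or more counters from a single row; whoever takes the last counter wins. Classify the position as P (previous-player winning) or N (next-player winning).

Compute the nim-sum pairwise:
10 XOR 18 = 24
24 XOR 2 = 26
The nim-sum is 26 ≠ 0, so this is an N-position: the player to move can win.

N-position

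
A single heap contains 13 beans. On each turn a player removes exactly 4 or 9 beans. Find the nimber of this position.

0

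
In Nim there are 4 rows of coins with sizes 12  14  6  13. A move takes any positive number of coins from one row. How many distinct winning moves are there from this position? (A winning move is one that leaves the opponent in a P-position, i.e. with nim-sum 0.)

Nim-sum: 12 XOR 14 XOR 6 XOR 13 = 9.
The overall nim-sum is X = 9. A row of size p has a winning move iff p XOR X < p (reduce it to p XOR X).
  12: 12 XOR 9 = 5 < 12 — winning move (to 5).
  14: 14 XOR 9 = 7 < 14 — winning move (to 7).
  6: 6 XOR 9 = 15 ≥ 6 — no move.
  13: 13 XOR 9 = 4 < 13 — winning move (to 4).
That gives 3 winning moves.

3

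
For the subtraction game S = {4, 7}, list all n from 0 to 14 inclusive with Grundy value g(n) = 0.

0, 1, 2, 3, 11, 12, 13, 14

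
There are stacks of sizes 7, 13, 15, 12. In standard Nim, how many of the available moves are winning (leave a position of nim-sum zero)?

3

Compute the nim-sum pairwise:
7 ⊕ 13 = 10
10 ⊕ 15 = 5
5 ⊕ 12 = 9
The overall nim-sum is X = 9. A stack of size p has a winning move iff p XOR X < p (reduce it to p XOR X).
  7: 7 XOR 9 = 14 ≥ 7 — no move.
  13: 13 XOR 9 = 4 < 13 — winning move (to 4).
  15: 15 XOR 9 = 6 < 15 — winning move (to 6).
  12: 12 XOR 9 = 5 < 12 — winning move (to 5).
That gives 3 winning moves.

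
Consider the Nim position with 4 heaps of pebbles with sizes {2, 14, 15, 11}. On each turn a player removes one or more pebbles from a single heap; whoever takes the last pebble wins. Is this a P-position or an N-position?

N-position

In binary:
  0010  (2)
  1110  (14)
  1111  (15)
  1011  (11)
  ----
  1000  (8)
The nim-sum is 8 ≠ 0, so this is an N-position: the player to move can win.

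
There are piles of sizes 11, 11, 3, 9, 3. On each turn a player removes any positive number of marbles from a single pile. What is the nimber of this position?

9

Bitwise XOR of the heap sizes:
  1011  (11)
  1011  (11)
  0011  (3)
  1001  (9)
  0011  (3)
  ----
  1001  (9)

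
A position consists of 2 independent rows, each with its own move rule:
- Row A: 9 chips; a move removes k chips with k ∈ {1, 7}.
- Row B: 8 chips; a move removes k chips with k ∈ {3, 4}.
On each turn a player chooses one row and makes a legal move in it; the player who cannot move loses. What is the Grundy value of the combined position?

1

For row A, compute g(0), g(1), … with moves {1, 7}:
g(0) = mex{} = 0
g(1) = mex{0} = 1
g(2) = mex{1} = 0
g(3) = mex{0} = 1
g(4) = mex{1} = 0
g(5) = mex{0} = 1
g(6) = mex{1} = 0
g(7) = mex{0} = 1
g(8) = mex{1} = 0
g(9) = mex{0} = 1
So g(9) = 1.
For row B, compute g(0), g(1), … with moves {3, 4}:
k:     0  1  2  3  4  5  6  7  8
g(k):  0  0  0  1  1  1  2  0  0
So g(8) = 0.
The value of a disjunctive sum is the nim-sum of the parts.
Combined value = 1 XOR 0 = 1.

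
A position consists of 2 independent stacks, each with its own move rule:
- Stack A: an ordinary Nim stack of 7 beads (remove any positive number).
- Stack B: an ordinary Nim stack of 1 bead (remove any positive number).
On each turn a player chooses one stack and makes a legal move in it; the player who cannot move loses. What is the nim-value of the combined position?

6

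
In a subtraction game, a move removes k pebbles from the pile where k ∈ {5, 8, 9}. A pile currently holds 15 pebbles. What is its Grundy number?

0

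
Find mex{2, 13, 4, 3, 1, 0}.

The values 0, 1, 2, 3, 4 are all present; 5 is the first non-negative integer missing from the set.

5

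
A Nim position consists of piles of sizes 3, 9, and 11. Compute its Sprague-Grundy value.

Nim-sum: 3 ⊕ 9 ⊕ 11 = 1.

1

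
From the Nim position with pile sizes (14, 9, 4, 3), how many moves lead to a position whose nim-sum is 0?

In binary:
  1110  (14)
  1001  (9)
  0100  (4)
  0011  (3)
  ----
  0000  (0)
The nim-sum is already 0, so every move leaves a nonzero nim-sum — there are no winning moves.

0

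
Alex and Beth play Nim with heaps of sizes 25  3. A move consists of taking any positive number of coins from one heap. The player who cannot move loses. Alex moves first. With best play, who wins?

Alex wins

Nim-sum: 25 ^ 3 = 26.
The nim-sum is 26 ≠ 0, so this is an N-position: the player to move can win; Alex has a winning move.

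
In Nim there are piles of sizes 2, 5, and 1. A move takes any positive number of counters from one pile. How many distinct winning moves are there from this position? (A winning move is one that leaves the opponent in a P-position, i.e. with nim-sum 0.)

Bitwise XOR of the heap sizes:
  010  (2)
  101  (5)
  001  (1)
  ---
  110  (6)
The overall nim-sum is X = 6. A pile of size p has a winning move iff p XOR X < p (reduce it to p XOR X).
  2: 2 XOR 6 = 4 ≥ 2 — no move.
  5: 5 XOR 6 = 3 < 5 — winning move (to 3).
  1: 1 XOR 6 = 7 ≥ 1 — no move.
That gives 1 winning move.

1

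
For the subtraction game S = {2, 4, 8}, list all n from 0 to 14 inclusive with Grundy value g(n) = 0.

0, 1, 6, 7, 12, 13

Build the Grundy sequence with g(k) = mex{g(k−s) : s ∈ {2, 4, 8}, s ≤ k}:
g(0) = mex{} = 0
g(1) = mex{} = 0
g(2) = mex{0} = 1
g(3) = mex{0} = 1
g(4) = mex{0,1} = 2
g(5) = mex{0,1} = 2
g(6) = mex{1,2} = 0
g(7) = mex{1,2} = 0
g(8) = mex{0,2} = 1
g(9) = mex{0,2} = 1
g(10) = mex{0,1} = 2
g(11) = mex{0,1} = 2
g(12) = mex{1,2} = 0
g(13) = mex{1,2} = 0
g(14) = mex{0,2} = 1
The P-positions (g = 0) in 0..14 are 0, 1, 6, 7, 12, 13.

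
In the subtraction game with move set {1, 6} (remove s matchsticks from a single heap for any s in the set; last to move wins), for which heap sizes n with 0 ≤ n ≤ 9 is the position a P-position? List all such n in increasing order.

0, 2, 4, 7, 9

Compute g(0), g(1), … for moves {1, 6}:
k:     0  1  2  3  4  5  6  7  8  9
g(k):  0  1  0  1  0  1  2  0  1  0
The P-positions (g = 0) in 0..9 are 0, 2, 4, 7, 9.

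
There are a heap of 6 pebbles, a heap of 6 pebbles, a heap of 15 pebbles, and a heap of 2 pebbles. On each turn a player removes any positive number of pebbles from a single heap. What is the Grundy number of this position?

Nim-sum: 6 ^ 6 ^ 15 ^ 2 = 13.

13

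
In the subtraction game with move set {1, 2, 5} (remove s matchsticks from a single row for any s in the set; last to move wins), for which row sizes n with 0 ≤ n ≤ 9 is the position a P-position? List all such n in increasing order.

0, 3, 6, 9

Grundy values for subtraction set {1, 2, 5}:
k:     0  1  2  3  4  5  6  7  8  9
g(k):  0  1  2  0  1  2  0  1  2  0
The P-positions (g = 0) in 0..9 are 0, 3, 6, 9.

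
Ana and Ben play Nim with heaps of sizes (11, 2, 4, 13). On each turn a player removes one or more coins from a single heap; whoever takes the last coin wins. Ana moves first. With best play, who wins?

Ben wins

Compute the nim-sum pairwise:
11 XOR 2 = 9
9 XOR 4 = 13
13 XOR 13 = 0
The nim-sum is 0, so this is a P-position: the player to move is in a losing position under optimal play; Ana is about to move from it and so loses — Ben wins.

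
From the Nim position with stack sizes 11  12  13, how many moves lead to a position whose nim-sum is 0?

Write each in binary and XOR column by column:
  1011  (11)
  1100  (12)
  1101  (13)
  ----
  1010  (10)
The overall nim-sum is X = 10. A stack of size p has a winning move iff p XOR X < p (reduce it to p XOR X).
  11: 11 XOR 10 = 1 < 11 — winning move (to 1).
  12: 12 XOR 10 = 6 < 12 — winning move (to 6).
  13: 13 XOR 10 = 7 < 13 — winning move (to 7).
That gives 3 winning moves.

3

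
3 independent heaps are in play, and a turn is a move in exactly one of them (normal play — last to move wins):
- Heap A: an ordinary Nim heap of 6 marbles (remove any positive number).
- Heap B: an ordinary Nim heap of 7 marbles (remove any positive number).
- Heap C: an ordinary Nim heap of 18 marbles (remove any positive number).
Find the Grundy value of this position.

Heap A is a plain Nim heap of size 6, so its Grundy value is 6.
Heap B is a plain Nim heap of size 7, so its Grundy value is 7.
Heap C is a plain Nim heap of size 18, so its Grundy value is 18.
By the Sprague-Grundy theorem, the Grundy value of a sum of independent games is the XOR of the component values.
Combined value = 6 XOR 7 XOR 18 = 19.

19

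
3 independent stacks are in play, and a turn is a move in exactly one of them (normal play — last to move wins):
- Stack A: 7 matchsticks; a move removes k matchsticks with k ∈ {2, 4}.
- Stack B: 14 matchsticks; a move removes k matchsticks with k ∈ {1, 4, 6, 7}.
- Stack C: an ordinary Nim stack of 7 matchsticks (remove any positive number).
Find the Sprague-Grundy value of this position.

For stack A, compute g(0), g(1), … with moves {2, 4}:
g(0) = mex{} = 0
g(1) = mex{} = 0
g(2) = mex{0} = 1
g(3) = mex{0} = 1
g(4) = mex{0,1} = 2
g(5) = mex{0,1} = 2
g(6) = mex{1,2} = 0
g(7) = mex{1,2} = 0
So g(7) = 0.
For stack B, compute g(0), g(1), … with moves {1, 4, 6, 7}:
k:     0  1  2  3  4  5  6  7  8  9 10 11 12 13 14
g(k):  0  1  0  1  2  0  1  2  3  2  0  1  2  0  1
So g(14) = 1.
Stack C is a plain Nim stack of size 7, so its Grundy value is 7.
By the Sprague-Grundy theorem, the Grundy value of a sum of independent games is the XOR of the component values.
Combined value = 0 ⊕ 1 ⊕ 7 = 6.

6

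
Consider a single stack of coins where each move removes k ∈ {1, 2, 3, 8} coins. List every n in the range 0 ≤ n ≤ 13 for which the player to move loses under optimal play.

Compute g(0), g(1), … for moves {1, 2, 3, 8}:
k:     0  1  2  3  4  5  6  7  8  9 10 11 12 13
g(k):  0  1  2  3  0  1  2  3  4  0  1  2  3  0
The P-positions (g = 0) in 0..13 are 0, 4, 9, 13.

0, 4, 9, 13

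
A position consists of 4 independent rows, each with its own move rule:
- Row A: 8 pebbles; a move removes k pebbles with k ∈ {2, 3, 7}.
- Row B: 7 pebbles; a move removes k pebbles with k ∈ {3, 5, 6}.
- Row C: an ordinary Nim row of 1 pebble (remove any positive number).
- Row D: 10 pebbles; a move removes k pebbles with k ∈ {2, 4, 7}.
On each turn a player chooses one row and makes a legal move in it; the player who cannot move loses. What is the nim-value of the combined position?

0

Build the Grundy sequence for row A with g(k) = mex{g(k−s) : s ∈ {2, 3, 7}, s ≤ k}:
k:     0  1  2  3  4  5  6  7  8
g(k):  0  0  1  1  2  0  0  1  1
So g(8) = 1.
Build the Grundy sequence for row B with g(k) = mex{g(k−s) : s ∈ {3, 5, 6}, s ≤ k}:
g(0) = mex{} = 0
g(1) = mex{} = 0
g(2) = mex{} = 0
g(3) = mex{0} = 1
g(4) = mex{0} = 1
g(5) = mex{0} = 1
g(6) = mex{0,1} = 2
g(7) = mex{0,1} = 2
So g(7) = 2.
Row C is a plain Nim row of size 1, so its Grundy value is 1.
For row D, compute g(0), g(1), … with moves {2, 4, 7}:
g(0) = mex{} = 0
g(1) = mex{} = 0
g(2) = mex{0} = 1
g(3) = mex{0} = 1
g(4) = mex{0,1} = 2
g(5) = mex{0,1} = 2
g(6) = mex{1,2} = 0
g(7) = mex{0,1,2} = 3
g(8) = mex{0,2} = 1
g(9) = mex{1,2,3} = 0
g(10) = mex{0,1} = 2
So g(10) = 2.
The value of a disjunctive sum is the nim-sum of the parts.
Combined value = 1 XOR 2 XOR 1 XOR 2 = 0.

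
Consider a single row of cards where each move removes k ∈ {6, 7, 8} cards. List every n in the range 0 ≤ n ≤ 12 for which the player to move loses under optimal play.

Grundy values for subtraction set {6, 7, 8}:
g(0) = mex{} = 0
g(1) = mex{} = 0
g(2) = mex{} = 0
g(3) = mex{} = 0
g(4) = mex{} = 0
g(5) = mex{} = 0
g(6) = mex{0} = 1
g(7) = mex{0} = 1
g(8) = mex{0} = 1
g(9) = mex{0} = 1
g(10) = mex{0} = 1
g(11) = mex{0} = 1
g(12) = mex{0,1} = 2
The P-positions (g = 0) in 0..12 are 0, 1, 2, 3, 4, 5.

0, 1, 2, 3, 4, 5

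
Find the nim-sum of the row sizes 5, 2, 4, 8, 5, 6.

8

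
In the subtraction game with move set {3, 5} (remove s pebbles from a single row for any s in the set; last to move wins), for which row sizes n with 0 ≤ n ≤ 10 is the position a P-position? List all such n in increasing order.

0, 1, 2, 8, 9, 10

Grundy values for subtraction set {3, 5}:
k:     0  1  2  3  4  5  6  7  8  9 10
g(k):  0  0  0  1  1  1  2  2  0  0  0
The P-positions (g = 0) in 0..10 are 0, 1, 2, 8, 9, 10.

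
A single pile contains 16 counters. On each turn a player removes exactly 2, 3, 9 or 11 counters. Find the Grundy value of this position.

3

Compute g(0), g(1), … for moves {2, 3, 9, 11}:
k:     0  1  2  3  4  5  6  7  8  9 10 11 12 13 14 15 16
g(k):  0  0  1  1  2  0  0  1  1  2  2  3  3  0  2  1  3
So g(16) = 3.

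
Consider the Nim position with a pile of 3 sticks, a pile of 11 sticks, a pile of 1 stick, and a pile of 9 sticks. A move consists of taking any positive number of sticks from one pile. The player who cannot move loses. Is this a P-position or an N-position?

P-position

In binary:
  0011  (3)
  1011  (11)
  0001  (1)
  1001  (9)
  ----
  0000  (0)
The nim-sum is 0, so this is a P-position: the player to move is in a losing position under optimal play.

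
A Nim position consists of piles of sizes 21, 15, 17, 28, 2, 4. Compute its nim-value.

17

Compute the nim-sum pairwise:
21 ⊕ 15 = 26
26 ⊕ 17 = 11
11 ⊕ 28 = 23
23 ⊕ 2 = 21
21 ⊕ 4 = 17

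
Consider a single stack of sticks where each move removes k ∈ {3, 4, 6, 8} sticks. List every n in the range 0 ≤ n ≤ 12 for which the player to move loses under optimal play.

0, 1, 2, 11, 12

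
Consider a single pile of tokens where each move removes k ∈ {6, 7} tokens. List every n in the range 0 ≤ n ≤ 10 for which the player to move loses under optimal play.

Grundy values for subtraction set {6, 7}:
k:     0  1  2  3  4  5  6  7  8  9 10
g(k):  0  0  0  0  0  0  1  1  1  1  1
The P-positions (g = 0) in 0..10 are 0, 1, 2, 3, 4, 5.

0, 1, 2, 3, 4, 5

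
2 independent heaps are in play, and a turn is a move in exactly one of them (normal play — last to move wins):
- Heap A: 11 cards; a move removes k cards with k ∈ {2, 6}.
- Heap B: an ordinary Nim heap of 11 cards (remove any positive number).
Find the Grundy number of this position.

10

Build the Grundy sequence for heap A with g(k) = mex{g(k−s) : s ∈ {2, 6}, s ≤ k}:
g(0) = mex{} = 0
g(1) = mex{} = 0
g(2) = mex{0} = 1
g(3) = mex{0} = 1
g(4) = mex{1} = 0
g(5) = mex{1} = 0
g(6) = mex{0} = 1
g(7) = mex{0} = 1
g(8) = mex{1} = 0
g(9) = mex{1} = 0
g(10) = mex{0} = 1
g(11) = mex{0} = 1
So g(11) = 1.
Heap B is a plain Nim heap of size 11, so its Grundy value is 11.
The value of a disjunctive sum is the nim-sum of the parts.
Combined value = 1 ⊕ 11 = 10.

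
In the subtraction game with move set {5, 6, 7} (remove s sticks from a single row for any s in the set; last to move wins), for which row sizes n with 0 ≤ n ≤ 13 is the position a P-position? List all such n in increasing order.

0, 1, 2, 3, 4, 12, 13

Compute g(0), g(1), … for moves {5, 6, 7}:
g(0) = mex{} = 0
g(1) = mex{} = 0
g(2) = mex{} = 0
g(3) = mex{} = 0
g(4) = mex{} = 0
g(5) = mex{0} = 1
g(6) = mex{0} = 1
g(7) = mex{0} = 1
g(8) = mex{0} = 1
g(9) = mex{0} = 1
g(10) = mex{0,1} = 2
g(11) = mex{0,1} = 2
g(12) = mex{1} = 0
g(13) = mex{1} = 0
The P-positions (g = 0) in 0..13 are 0, 1, 2, 3, 4, 12, 13.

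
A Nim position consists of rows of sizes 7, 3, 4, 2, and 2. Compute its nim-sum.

0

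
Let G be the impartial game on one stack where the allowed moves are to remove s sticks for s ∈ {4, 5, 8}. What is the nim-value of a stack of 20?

Build the Grundy sequence with g(k) = mex{g(k−s) : s ∈ {4, 5, 8}, s ≤ k}:
k:     0  1  2  3  4  5  6  7  8  9 10 11 12 13 14 15 16 17 18 19 20
g(k):  0  0  0  0  1  1  1  1  2  2  2  2  0  0  0  0  1  1  1  1  2
So g(20) = 2.

2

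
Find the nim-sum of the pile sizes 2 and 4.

Compute the nim-sum pairwise:
2 XOR 4 = 6

6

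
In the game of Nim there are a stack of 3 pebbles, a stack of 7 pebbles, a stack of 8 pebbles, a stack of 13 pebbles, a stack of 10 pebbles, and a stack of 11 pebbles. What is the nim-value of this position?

0

Compute the nim-sum pairwise:
3 ^ 7 = 4
4 ^ 8 = 12
12 ^ 13 = 1
1 ^ 10 = 11
11 ^ 11 = 0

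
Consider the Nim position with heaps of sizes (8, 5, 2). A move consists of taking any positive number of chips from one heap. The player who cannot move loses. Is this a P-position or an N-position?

Compute the nim-sum pairwise:
8 ^ 5 = 13
13 ^ 2 = 15
The nim-sum is 15 ≠ 0, so this is an N-position: the player to move can win.

N-position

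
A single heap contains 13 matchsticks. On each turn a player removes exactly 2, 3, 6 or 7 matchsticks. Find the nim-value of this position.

2

Build the Grundy sequence with g(k) = mex{g(k−s) : s ∈ {2, 3, 6, 7}, s ≤ k}:
k:     0  1  2  3  4  5  6  7  8  9 10 11 12 13
g(k):  0  0  1  1  2  0  3  1  2  0  0  1  1  2
So g(13) = 2.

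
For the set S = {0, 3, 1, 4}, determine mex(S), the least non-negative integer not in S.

The values 0, 1 are all present; 2 is the first non-negative integer missing from the set.

2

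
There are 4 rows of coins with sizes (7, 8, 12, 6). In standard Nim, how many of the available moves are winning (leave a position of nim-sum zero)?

3

In binary:
  0111  (7)
  1000  (8)
  1100  (12)
  0110  (6)
  ----
  0101  (5)
The overall nim-sum is X = 5. A row of size p has a winning move iff p XOR X < p (reduce it to p XOR X).
  7: 7 XOR 5 = 2 < 7 — winning move (to 2).
  8: 8 XOR 5 = 13 ≥ 8 — no move.
  12: 12 XOR 5 = 9 < 12 — winning move (to 9).
  6: 6 XOR 5 = 3 < 6 — winning move (to 3).
That gives 3 winning moves.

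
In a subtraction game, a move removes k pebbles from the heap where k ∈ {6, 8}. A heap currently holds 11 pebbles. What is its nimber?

1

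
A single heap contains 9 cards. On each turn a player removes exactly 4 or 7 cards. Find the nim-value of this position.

Build the Grundy sequence with g(k) = mex{g(k−s) : s ∈ {4, 7}, s ≤ k}:
k:     0  1  2  3  4  5  6  7  8  9
g(k):  0  0  0  0  1  1  1  1  2  2
So g(9) = 2.

2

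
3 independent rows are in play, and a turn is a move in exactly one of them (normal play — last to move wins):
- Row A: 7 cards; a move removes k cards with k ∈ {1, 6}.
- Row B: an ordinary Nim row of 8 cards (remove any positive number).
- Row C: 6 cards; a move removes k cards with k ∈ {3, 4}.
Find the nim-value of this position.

For row A, compute g(0), g(1), … with moves {1, 6}:
k:     0  1  2  3  4  5  6  7
g(k):  0  1  0  1  0  1  2  0
So g(7) = 0.
Row B is a plain Nim row of size 8, so its Grundy value is 8.
Build the Grundy sequence for row C with g(k) = mex{g(k−s) : s ∈ {3, 4}, s ≤ k}:
g(0) = mex{} = 0
g(1) = mex{} = 0
g(2) = mex{} = 0
g(3) = mex{0} = 1
g(4) = mex{0} = 1
g(5) = mex{0} = 1
g(6) = mex{0,1} = 2
So g(6) = 2.
By the Sprague-Grundy theorem, the Grundy value of a sum of independent games is the XOR of the component values.
Combined value = 0 XOR 8 XOR 2 = 10.

10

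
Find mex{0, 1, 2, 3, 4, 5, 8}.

The values 0, 1, 2, 3, 4, 5 are all present; 6 is the first non-negative integer missing from the set.

6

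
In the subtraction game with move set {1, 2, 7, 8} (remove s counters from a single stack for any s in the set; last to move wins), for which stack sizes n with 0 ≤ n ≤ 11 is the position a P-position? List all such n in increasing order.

0, 3, 6, 9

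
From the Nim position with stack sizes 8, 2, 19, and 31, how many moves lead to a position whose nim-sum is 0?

Compute the nim-sum pairwise:
8 XOR 2 = 10
10 XOR 19 = 25
25 XOR 31 = 6
The overall nim-sum is X = 6. A stack of size p has a winning move iff p XOR X < p (reduce it to p XOR X).
  8: 8 XOR 6 = 14 ≥ 8 — no move.
  2: 2 XOR 6 = 4 ≥ 2 — no move.
  19: 19 XOR 6 = 21 ≥ 19 — no move.
  31: 31 XOR 6 = 25 < 31 — winning move (to 25).
That gives 1 winning move.

1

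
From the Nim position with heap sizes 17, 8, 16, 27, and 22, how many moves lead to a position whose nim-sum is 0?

Write each in binary and XOR column by column:
  10001  (17)
  01000  (8)
  10000  (16)
  11011  (27)
  10110  (22)
  -----
  00100  (4)
The overall nim-sum is X = 4. A heap of size p has a winning move iff p XOR X < p (reduce it to p XOR X).
  17: 17 XOR 4 = 21 ≥ 17 — no move.
  8: 8 XOR 4 = 12 ≥ 8 — no move.
  16: 16 XOR 4 = 20 ≥ 16 — no move.
  27: 27 XOR 4 = 31 ≥ 27 — no move.
  22: 22 XOR 4 = 18 < 22 — winning move (to 18).
That gives 1 winning move.

1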